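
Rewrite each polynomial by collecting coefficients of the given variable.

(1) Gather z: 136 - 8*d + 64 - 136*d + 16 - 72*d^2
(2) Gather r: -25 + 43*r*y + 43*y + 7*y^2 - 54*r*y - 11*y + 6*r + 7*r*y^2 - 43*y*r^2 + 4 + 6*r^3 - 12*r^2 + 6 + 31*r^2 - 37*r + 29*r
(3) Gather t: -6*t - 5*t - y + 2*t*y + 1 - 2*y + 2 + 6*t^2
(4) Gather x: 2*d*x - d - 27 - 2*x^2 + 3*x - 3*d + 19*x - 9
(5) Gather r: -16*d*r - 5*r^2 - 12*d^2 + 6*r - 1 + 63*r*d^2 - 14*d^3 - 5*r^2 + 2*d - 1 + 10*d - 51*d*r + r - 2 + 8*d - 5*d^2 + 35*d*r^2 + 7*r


(1) = -72*d^2 - 144*d + 216
(2) = 6*r^3 + r^2*(19 - 43*y) + r*(7*y^2 - 11*y - 2) + 7*y^2 + 32*y - 15
(3) = 6*t^2 + t*(2*y - 11) - 3*y + 3
(4) = -4*d - 2*x^2 + x*(2*d + 22) - 36
(5) = -14*d^3 - 17*d^2 + 20*d + r^2*(35*d - 10) + r*(63*d^2 - 67*d + 14) - 4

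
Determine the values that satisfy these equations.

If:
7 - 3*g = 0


Then:
g = 7/3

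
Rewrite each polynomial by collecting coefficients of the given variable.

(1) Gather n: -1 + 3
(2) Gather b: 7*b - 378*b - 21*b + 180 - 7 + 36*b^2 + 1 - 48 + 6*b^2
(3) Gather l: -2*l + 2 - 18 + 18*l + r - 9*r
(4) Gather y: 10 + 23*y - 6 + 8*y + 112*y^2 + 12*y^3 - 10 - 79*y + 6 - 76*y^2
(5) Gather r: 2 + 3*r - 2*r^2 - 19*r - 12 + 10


(1) = 2
(2) = 42*b^2 - 392*b + 126
(3) = 16*l - 8*r - 16
(4) = 12*y^3 + 36*y^2 - 48*y
(5) = -2*r^2 - 16*r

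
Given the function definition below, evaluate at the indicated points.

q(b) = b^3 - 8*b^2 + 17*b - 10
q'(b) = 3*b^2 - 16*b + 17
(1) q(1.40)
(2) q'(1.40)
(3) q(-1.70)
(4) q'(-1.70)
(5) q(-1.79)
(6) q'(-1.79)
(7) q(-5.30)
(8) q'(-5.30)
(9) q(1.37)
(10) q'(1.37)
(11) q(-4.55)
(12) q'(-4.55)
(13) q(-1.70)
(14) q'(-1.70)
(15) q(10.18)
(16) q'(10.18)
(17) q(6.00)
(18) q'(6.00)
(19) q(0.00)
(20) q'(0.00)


(1) = 0.86
(2) = 0.48
(3) = -66.93
(4) = 52.87
(5) = -71.80
(6) = 55.25
(7) = -473.70
(8) = 186.07
(9) = 0.85
(10) = 0.71
(11) = -347.17
(12) = 151.91
(13) = -66.93
(14) = 52.87
(15) = 388.98
(16) = 165.02
(17) = 20.00
(18) = 29.00
(19) = -10.00
(20) = 17.00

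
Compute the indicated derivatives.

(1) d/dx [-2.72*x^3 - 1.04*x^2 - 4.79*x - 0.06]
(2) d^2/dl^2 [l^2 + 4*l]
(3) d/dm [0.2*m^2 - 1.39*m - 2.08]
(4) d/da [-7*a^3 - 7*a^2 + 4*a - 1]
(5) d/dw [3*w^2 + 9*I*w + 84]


(1) = -8.16*x^2 - 2.08*x - 4.79
(2) = 2
(3) = 0.4*m - 1.39
(4) = -21*a^2 - 14*a + 4
(5) = 6*w + 9*I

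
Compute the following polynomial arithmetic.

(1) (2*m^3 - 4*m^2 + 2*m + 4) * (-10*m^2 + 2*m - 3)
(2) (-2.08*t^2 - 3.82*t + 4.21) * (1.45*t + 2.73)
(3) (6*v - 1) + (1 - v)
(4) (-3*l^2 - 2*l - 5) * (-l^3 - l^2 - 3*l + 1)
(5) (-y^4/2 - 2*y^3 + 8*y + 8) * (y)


(1) = -20*m^5 + 44*m^4 - 34*m^3 - 24*m^2 + 2*m - 12
(2) = -3.016*t^3 - 11.2174*t^2 - 4.3241*t + 11.4933
(3) = 5*v
(4) = 3*l^5 + 5*l^4 + 16*l^3 + 8*l^2 + 13*l - 5
(5) = -y^5/2 - 2*y^4 + 8*y^2 + 8*y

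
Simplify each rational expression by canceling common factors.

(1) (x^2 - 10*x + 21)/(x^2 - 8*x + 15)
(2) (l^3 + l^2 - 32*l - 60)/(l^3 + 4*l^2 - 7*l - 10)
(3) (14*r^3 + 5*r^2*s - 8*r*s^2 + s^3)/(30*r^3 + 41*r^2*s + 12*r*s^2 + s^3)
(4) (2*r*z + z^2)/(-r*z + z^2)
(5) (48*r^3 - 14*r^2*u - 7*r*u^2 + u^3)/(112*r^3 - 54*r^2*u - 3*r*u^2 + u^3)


(1) = (x - 7)/(x - 5)
(2) = (l^2 - 4*l - 12)/(l^2 - l - 2)
(3) = (14*r^2 - 9*r*s + s^2)/(30*r^2 + 11*r*s + s^2)
(4) = (2*r + z)/(-r + z)
(5) = (3*r + u)/(7*r + u)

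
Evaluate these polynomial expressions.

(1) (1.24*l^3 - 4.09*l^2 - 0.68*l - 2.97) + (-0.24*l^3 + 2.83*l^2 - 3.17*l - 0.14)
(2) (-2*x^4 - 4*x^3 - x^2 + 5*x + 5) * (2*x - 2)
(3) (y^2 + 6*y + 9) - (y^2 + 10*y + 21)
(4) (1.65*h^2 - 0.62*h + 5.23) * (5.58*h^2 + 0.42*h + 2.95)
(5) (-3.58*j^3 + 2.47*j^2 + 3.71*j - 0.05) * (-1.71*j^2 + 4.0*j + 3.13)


(1) = 1.0*l^3 - 1.26*l^2 - 3.85*l - 3.11
(2) = -4*x^5 - 4*x^4 + 6*x^3 + 12*x^2 - 10
(3) = -4*y - 12
(4) = 9.207*h^4 - 2.7666*h^3 + 33.7905*h^2 + 0.3676*h + 15.4285
(5) = 6.1218*j^5 - 18.5437*j^4 - 7.6695*j^3 + 22.6566*j^2 + 11.4123*j - 0.1565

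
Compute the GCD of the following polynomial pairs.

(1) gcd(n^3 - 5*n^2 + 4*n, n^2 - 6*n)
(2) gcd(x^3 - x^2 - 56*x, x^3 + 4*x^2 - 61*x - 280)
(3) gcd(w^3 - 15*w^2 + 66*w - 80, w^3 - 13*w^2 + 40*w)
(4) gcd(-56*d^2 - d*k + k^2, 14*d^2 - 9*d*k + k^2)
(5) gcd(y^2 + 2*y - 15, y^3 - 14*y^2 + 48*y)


(1) = gcd(n*(n - 4)*(n - 1), n*(n - 6)) = n
(2) = gcd(x*(x - 8)*(x + 7), (x - 8)*(x + 5)*(x + 7)) = x^2 - x - 56
(3) = w^2 - 13*w + 40
(4) = gcd((-8*d + k)*(7*d + k), (-7*d + k)*(-2*d + k)) = 1
(5) = 1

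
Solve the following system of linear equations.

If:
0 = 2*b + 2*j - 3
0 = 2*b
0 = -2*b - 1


Then:
No Solution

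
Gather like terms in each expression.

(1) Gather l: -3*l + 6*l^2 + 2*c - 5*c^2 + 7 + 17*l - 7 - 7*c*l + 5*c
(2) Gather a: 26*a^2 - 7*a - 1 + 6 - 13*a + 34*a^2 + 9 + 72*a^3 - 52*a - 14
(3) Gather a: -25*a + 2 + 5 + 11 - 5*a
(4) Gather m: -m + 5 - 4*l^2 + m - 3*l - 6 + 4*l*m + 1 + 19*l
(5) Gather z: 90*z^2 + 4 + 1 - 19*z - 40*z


(1) = -5*c^2 + 7*c + 6*l^2 + l*(14 - 7*c)
(2) = 72*a^3 + 60*a^2 - 72*a
(3) = 18 - 30*a
(4) = -4*l^2 + 4*l*m + 16*l
(5) = 90*z^2 - 59*z + 5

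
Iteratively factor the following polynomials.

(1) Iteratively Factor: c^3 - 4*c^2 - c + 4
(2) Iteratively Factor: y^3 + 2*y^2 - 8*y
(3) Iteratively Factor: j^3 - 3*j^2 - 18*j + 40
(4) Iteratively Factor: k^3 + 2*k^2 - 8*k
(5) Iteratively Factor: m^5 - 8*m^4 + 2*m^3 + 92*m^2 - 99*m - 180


(1) = (c - 4)*(c^2 - 1) = (c - 4)*(c - 1)*(c + 1)
(2) = (y - 2)*(y^2 + 4*y) = y*(y - 2)*(y + 4)
(3) = (j - 5)*(j^2 + 2*j - 8) = (j - 5)*(j + 4)*(j - 2)
(4) = (k - 2)*(k^2 + 4*k) = k*(k - 2)*(k + 4)
(5) = (m + 1)*(m^4 - 9*m^3 + 11*m^2 + 81*m - 180) = (m - 3)*(m + 1)*(m^3 - 6*m^2 - 7*m + 60) = (m - 3)*(m + 1)*(m + 3)*(m^2 - 9*m + 20) = (m - 5)*(m - 3)*(m + 1)*(m + 3)*(m - 4)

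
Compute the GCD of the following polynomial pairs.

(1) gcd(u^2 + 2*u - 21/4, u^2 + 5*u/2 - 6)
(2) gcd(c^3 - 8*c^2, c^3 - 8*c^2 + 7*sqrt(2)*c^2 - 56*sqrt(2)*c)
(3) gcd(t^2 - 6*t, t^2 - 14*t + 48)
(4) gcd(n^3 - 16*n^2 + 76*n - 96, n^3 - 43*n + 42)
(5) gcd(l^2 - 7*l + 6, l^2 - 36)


(1) = gcd((u - 3/2)*(u + 7/2), (u - 3/2)*(u + 4)) = u - 3/2
(2) = gcd(c^2*(c - 8), c*(c - 8)*(c + 7*sqrt(2))) = c^2 - 8*c
(3) = gcd(t*(t - 6), (t - 8)*(t - 6)) = t - 6
(4) = gcd((n - 8)*(n - 6)*(n - 2), (n - 6)*(n - 1)*(n + 7)) = n - 6
(5) = gcd((l - 6)*(l - 1), (l - 6)*(l + 6)) = l - 6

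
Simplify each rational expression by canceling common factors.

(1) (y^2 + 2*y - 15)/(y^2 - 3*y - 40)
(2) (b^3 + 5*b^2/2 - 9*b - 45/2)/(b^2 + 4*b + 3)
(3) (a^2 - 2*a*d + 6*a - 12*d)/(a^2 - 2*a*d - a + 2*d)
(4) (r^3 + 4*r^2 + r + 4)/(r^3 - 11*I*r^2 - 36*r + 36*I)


(1) = (y - 3)/(y - 8)
(2) = (2*b^2 - b - 15)/(2*b + 2)
(3) = (a + 6)/(a - 1)
(4) = (r^3 + 4*r^2 + r + 4)/(r^3 - 11*I*r^2 - 36*r + 36*I)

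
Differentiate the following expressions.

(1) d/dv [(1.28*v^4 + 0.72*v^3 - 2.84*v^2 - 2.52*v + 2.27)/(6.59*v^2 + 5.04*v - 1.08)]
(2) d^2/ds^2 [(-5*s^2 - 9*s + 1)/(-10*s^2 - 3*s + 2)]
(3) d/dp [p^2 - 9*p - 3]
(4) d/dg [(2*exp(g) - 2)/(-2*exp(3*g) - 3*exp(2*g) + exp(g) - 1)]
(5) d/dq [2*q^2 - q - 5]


(1) = (16.8704*v^5 + 24.0984*v^4 + 1.728*v^3 - 0.0396*v^2 - 23.7842*v - 8.7192)/(43.4281*v^4 + 66.4272*v^3 + 11.1672*v^2 - 10.8864*v + 1.1664)
(2) = 30*(50*s^3 + 30*s + 3)/(1000*s^6 + 900*s^5 - 330*s^4 - 333*s^3 + 66*s^2 + 36*s - 8)
(3) = 2*p - 9
(4) = (8*exp(2*g) - 6*exp(g) - 12)*exp(2*g)/(4*exp(6*g) + 12*exp(5*g) + 5*exp(4*g) - 2*exp(3*g) + 7*exp(2*g) - 2*exp(g) + 1)
(5) = 4*q - 1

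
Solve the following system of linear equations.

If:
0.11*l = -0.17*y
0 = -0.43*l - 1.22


Then:
l = -2.84
y = 1.84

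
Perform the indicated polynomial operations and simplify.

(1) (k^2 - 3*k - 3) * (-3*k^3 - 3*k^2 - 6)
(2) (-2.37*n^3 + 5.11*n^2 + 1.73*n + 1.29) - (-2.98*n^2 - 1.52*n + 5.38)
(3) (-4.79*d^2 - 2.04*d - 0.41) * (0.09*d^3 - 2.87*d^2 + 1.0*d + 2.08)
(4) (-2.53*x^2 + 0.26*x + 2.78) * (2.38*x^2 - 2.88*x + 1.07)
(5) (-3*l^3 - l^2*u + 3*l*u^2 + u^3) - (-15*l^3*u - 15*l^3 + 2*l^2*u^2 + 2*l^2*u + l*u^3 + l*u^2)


(1) = -3*k^5 + 6*k^4 + 18*k^3 + 3*k^2 + 18*k + 18
(2) = -2.37*n^3 + 8.09*n^2 + 3.25*n - 4.09
(3) = -0.4311*d^5 + 13.5637*d^4 + 1.0279*d^3 - 10.8265*d^2 - 4.6532*d - 0.8528
(4) = -6.0214*x^4 + 7.9052*x^3 + 3.1605*x^2 - 7.7282*x + 2.9746
(5) = 15*l^3*u + 12*l^3 - 2*l^2*u^2 - 3*l^2*u - l*u^3 + 2*l*u^2 + u^3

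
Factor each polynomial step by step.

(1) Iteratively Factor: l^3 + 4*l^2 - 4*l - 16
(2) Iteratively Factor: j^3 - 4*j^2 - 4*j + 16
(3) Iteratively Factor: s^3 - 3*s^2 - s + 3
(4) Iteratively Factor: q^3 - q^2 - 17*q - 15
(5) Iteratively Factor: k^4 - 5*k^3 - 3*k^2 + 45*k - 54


(1) = (l + 2)*(l^2 + 2*l - 8) = (l + 2)*(l + 4)*(l - 2)
(2) = (j + 2)*(j^2 - 6*j + 8) = (j - 4)*(j + 2)*(j - 2)
(3) = (s + 1)*(s^2 - 4*s + 3) = (s - 3)*(s + 1)*(s - 1)
(4) = (q - 5)*(q^2 + 4*q + 3) = (q - 5)*(q + 3)*(q + 1)
(5) = (k - 3)*(k^3 - 2*k^2 - 9*k + 18) = (k - 3)*(k - 2)*(k^2 - 9) = (k - 3)*(k - 2)*(k + 3)*(k - 3)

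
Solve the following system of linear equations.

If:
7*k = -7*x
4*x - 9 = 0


Then:
k = -9/4
x = 9/4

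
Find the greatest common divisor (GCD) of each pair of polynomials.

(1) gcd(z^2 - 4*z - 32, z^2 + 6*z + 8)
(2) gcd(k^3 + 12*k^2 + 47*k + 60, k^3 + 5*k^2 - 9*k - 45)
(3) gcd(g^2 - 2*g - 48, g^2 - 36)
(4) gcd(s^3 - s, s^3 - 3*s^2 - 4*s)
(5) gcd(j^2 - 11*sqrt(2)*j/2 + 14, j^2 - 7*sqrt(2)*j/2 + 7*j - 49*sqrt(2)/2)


(1) = gcd((z - 8)*(z + 4), (z + 2)*(z + 4)) = z + 4
(2) = k^2 + 8*k + 15
(3) = g + 6
(4) = gcd(s*(s - 1)*(s + 1), s*(s - 4)*(s + 1)) = s^2 + s
(5) = gcd((j - 7*sqrt(2)/2)*(j - 2*sqrt(2)), (j + 7)*(j - 7*sqrt(2)/2)) = j - 7*sqrt(2)/2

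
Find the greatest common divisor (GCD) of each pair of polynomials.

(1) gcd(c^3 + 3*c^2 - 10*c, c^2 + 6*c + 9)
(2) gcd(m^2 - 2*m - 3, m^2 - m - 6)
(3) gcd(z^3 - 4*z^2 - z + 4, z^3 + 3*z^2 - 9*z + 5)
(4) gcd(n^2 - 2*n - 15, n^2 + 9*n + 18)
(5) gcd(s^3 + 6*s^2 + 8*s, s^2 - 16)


(1) = 1
(2) = m - 3
(3) = z - 1
(4) = n + 3
(5) = s + 4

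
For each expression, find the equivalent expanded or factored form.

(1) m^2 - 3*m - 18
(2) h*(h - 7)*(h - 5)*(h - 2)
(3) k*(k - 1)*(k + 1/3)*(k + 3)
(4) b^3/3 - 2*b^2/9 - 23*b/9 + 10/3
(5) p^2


(1) = (m - 6)*(m + 3)
(2) = h^4 - 14*h^3 + 59*h^2 - 70*h
(3) = k^4 + 7*k^3/3 - 7*k^2/3 - k
(4) = (b/3 + 1)*(b - 2)*(b - 5/3)
(5) = p^2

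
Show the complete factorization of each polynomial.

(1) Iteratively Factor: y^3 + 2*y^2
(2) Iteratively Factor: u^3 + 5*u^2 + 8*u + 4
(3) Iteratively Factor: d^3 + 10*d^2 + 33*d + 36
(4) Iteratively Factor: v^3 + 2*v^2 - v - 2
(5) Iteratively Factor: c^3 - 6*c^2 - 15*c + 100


(1) = (y)*(y^2 + 2*y) = y*(y + 2)*(y)
(2) = (u + 1)*(u^2 + 4*u + 4) = (u + 1)*(u + 2)*(u + 2)
(3) = (d + 4)*(d^2 + 6*d + 9) = (d + 3)*(d + 4)*(d + 3)
(4) = (v - 1)*(v^2 + 3*v + 2) = (v - 1)*(v + 2)*(v + 1)
(5) = (c + 4)*(c^2 - 10*c + 25) = (c - 5)*(c + 4)*(c - 5)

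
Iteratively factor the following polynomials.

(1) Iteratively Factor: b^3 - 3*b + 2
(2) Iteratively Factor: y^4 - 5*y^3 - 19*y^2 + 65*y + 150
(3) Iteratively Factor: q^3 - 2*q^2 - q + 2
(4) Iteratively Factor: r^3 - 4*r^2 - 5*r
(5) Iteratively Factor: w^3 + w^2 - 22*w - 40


(1) = (b - 1)*(b^2 + b - 2) = (b - 1)^2*(b + 2)
(2) = (y + 3)*(y^3 - 8*y^2 + 5*y + 50) = (y + 2)*(y + 3)*(y^2 - 10*y + 25) = (y - 5)*(y + 2)*(y + 3)*(y - 5)
(3) = (q - 1)*(q^2 - q - 2) = (q - 1)*(q + 1)*(q - 2)
(4) = (r)*(r^2 - 4*r - 5) = r*(r + 1)*(r - 5)
(5) = (w + 2)*(w^2 - w - 20) = (w + 2)*(w + 4)*(w - 5)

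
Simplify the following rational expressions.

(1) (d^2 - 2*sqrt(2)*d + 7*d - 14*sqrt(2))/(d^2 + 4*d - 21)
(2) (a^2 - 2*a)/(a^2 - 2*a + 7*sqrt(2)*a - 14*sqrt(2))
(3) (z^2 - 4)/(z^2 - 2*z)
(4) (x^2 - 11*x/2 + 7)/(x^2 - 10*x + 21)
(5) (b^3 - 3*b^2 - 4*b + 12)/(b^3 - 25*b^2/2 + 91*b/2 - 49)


(1) = (d - 2*sqrt(2))/(d - 3)
(2) = a/(a + 7*sqrt(2))
(3) = (z + 2)/z
(4) = (2*x^2 - 11*x + 14)/(2*x^2 - 20*x + 42)
(5) = (2*b^2 - 2*b - 12)/(2*b^2 - 21*b + 49)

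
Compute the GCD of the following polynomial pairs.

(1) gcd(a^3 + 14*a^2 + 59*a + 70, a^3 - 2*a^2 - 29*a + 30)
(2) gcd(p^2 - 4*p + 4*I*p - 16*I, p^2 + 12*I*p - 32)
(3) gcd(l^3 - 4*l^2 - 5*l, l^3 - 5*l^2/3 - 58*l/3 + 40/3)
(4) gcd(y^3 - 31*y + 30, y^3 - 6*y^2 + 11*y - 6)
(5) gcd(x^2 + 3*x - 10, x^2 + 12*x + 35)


(1) = a + 5
(2) = gcd((p - 4)*(p + 4*I), (p + 4*I)*(p + 8*I)) = p + 4*I
(3) = l - 5
(4) = y - 1
(5) = x + 5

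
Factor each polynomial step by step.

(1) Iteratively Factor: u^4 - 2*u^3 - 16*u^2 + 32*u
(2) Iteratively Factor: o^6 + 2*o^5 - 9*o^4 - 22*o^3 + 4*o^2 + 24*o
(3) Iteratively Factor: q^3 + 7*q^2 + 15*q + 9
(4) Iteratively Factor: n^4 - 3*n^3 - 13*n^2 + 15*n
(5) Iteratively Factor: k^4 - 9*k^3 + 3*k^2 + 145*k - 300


(1) = (u - 4)*(u^3 + 2*u^2 - 8*u) = (u - 4)*(u + 4)*(u^2 - 2*u) = u*(u - 4)*(u + 4)*(u - 2)
(2) = (o - 1)*(o^5 + 3*o^4 - 6*o^3 - 28*o^2 - 24*o) = (o - 3)*(o - 1)*(o^4 + 6*o^3 + 12*o^2 + 8*o) = (o - 3)*(o - 1)*(o + 2)*(o^3 + 4*o^2 + 4*o) = (o - 3)*(o - 1)*(o + 2)^2*(o^2 + 2*o) = (o - 3)*(o - 1)*(o + 2)^3*(o)
(3) = (q + 3)*(q^2 + 4*q + 3) = (q + 3)^2*(q + 1)
(4) = (n)*(n^3 - 3*n^2 - 13*n + 15) = n*(n - 5)*(n^2 + 2*n - 3) = n*(n - 5)*(n + 3)*(n - 1)
(5) = (k - 5)*(k^3 - 4*k^2 - 17*k + 60) = (k - 5)^2*(k^2 + k - 12) = (k - 5)^2*(k + 4)*(k - 3)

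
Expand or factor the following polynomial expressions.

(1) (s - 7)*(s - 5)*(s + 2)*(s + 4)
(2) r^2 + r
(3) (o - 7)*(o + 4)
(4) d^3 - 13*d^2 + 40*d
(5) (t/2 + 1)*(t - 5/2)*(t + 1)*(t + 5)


(1) = s^4 - 6*s^3 - 29*s^2 + 114*s + 280
(2) = r*(r + 1)
(3) = o^2 - 3*o - 28
(4) = d*(d - 8)*(d - 5)
(5) = t^4/2 + 11*t^3/4 - 3*t^2/2 - 65*t/4 - 25/2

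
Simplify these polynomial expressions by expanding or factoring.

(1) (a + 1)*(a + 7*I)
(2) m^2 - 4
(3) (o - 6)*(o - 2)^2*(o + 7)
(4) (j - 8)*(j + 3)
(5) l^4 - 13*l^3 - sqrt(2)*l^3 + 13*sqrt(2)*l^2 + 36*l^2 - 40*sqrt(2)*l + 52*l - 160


(1) = a^2 + a + 7*I*a + 7*I
(2) = (m - 2)*(m + 2)
(3) = o^4 - 3*o^3 - 42*o^2 + 172*o - 168
(4) = j^2 - 5*j - 24
(5) = (l - 8)*(l - 5)*(l - 2*sqrt(2))*(l + sqrt(2))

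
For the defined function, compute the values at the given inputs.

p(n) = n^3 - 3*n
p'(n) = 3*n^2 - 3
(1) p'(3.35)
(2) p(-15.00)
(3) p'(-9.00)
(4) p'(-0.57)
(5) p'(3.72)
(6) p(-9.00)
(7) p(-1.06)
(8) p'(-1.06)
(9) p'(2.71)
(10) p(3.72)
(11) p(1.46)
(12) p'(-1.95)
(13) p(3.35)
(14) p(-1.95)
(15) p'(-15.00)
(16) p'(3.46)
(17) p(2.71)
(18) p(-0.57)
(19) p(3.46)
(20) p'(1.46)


(1) = 30.67
(2) = -3330.00
(3) = 240.00
(4) = -2.03
(5) = 38.52
(6) = -702.00
(7) = 1.99
(8) = 0.37
(9) = 19.03
(10) = 40.32
(11) = -1.27
(12) = 8.41
(13) = 27.55
(14) = -1.56
(15) = 672.00
(16) = 32.91
(17) = 11.77
(18) = 1.52
(19) = 31.04
(20) = 3.39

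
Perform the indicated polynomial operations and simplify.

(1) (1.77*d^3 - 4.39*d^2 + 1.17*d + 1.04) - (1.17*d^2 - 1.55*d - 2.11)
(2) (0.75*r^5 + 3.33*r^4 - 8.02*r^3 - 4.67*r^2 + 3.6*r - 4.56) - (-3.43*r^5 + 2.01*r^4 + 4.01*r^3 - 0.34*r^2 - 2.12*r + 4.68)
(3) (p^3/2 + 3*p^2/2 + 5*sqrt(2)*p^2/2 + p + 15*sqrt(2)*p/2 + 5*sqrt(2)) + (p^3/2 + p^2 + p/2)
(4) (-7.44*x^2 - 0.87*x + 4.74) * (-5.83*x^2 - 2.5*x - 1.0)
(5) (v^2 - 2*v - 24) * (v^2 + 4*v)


(1) = 1.77*d^3 - 5.56*d^2 + 2.72*d + 3.15
(2) = 4.18*r^5 + 1.32*r^4 - 12.03*r^3 - 4.33*r^2 + 5.72*r - 9.24
(3) = p^3 + 5*p^2/2 + 5*sqrt(2)*p^2/2 + 3*p/2 + 15*sqrt(2)*p/2 + 5*sqrt(2)
(4) = 43.3752*x^4 + 23.6721*x^3 - 18.0192*x^2 - 10.98*x - 4.74
(5) = v^4 + 2*v^3 - 32*v^2 - 96*v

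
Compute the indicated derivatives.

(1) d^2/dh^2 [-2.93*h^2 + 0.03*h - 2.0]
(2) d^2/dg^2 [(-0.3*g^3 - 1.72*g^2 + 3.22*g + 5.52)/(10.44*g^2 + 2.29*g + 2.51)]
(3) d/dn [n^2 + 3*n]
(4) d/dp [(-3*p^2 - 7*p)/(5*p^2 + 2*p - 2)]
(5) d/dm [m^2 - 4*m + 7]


(1) = -5.86000000000000
(2) = (796.737108*g^3 + 3869.95122*g^2 + 274.210524*g - 290.090532)/(1137.893184*g^6 + 748.786032*g^5 + 984.96702*g^4 + 372.057445*g^3 + 236.807205*g^2 + 43.281687*g + 15.813251)
(3) = 2*n + 3
(4) = (29*p^2 + 12*p + 14)/(25*p^4 + 20*p^3 - 16*p^2 - 8*p + 4)
(5) = 2*m - 4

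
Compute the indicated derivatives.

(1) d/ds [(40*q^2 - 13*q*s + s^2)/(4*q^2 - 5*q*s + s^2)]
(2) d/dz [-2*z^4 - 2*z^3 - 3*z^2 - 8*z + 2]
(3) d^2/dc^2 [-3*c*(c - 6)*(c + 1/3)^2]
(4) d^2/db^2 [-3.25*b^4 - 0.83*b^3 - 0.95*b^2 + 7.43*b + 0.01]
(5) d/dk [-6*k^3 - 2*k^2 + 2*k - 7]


(1) = 4*q*(37*q^2 - 18*q*s + 2*s^2)/(16*q^4 - 40*q^3*s + 33*q^2*s^2 - 10*q*s^3 + s^4)
(2) = -8*z^3 - 6*z^2 - 6*z - 8
(3) = -36*c^2 + 96*c + 70/3
(4) = -39.0*b^2 - 4.98*b - 1.9
(5) = -18*k^2 - 4*k + 2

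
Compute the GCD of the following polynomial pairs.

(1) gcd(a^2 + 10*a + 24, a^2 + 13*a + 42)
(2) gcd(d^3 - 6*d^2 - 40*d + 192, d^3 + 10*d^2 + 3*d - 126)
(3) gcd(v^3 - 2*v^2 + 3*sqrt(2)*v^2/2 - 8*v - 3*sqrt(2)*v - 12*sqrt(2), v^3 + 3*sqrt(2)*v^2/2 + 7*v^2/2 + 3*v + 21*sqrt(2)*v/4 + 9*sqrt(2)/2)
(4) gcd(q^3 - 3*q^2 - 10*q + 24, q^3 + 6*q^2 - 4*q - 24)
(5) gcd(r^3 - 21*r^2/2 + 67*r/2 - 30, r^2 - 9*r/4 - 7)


(1) = gcd((a + 4)*(a + 6), (a + 6)*(a + 7)) = a + 6
(2) = d + 6
(3) = v^2 + v*(2 + 3*sqrt(2)/2) + 3*sqrt(2)
(4) = q - 2
(5) = r - 4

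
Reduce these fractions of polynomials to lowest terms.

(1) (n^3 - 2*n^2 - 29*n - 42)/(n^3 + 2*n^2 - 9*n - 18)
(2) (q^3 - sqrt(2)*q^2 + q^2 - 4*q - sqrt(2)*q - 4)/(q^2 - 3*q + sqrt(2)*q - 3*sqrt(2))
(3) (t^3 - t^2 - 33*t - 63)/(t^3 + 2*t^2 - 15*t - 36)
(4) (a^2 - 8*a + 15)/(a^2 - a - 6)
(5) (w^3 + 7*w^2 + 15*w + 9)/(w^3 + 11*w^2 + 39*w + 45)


(1) = (n - 7)/(n - 3)
(2) = (q^2 + q*(1 - 2*sqrt(2)) - 2*sqrt(2))/(q - 3)
(3) = (t - 7)/(t - 4)
(4) = (a - 5)/(a + 2)
(5) = (w + 1)/(w + 5)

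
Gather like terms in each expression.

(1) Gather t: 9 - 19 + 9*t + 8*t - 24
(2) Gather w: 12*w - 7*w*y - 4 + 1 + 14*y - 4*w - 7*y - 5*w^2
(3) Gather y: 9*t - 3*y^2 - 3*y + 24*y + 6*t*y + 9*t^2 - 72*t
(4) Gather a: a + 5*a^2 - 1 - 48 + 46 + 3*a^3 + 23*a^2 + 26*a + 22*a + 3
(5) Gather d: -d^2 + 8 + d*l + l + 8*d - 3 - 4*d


(1) = 17*t - 34
(2) = -5*w^2 + w*(8 - 7*y) + 7*y - 3
(3) = 9*t^2 - 63*t - 3*y^2 + y*(6*t + 21)
(4) = 3*a^3 + 28*a^2 + 49*a
(5) = -d^2 + d*(l + 4) + l + 5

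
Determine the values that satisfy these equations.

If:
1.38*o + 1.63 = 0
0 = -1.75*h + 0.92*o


Then:
h = -0.62
o = -1.18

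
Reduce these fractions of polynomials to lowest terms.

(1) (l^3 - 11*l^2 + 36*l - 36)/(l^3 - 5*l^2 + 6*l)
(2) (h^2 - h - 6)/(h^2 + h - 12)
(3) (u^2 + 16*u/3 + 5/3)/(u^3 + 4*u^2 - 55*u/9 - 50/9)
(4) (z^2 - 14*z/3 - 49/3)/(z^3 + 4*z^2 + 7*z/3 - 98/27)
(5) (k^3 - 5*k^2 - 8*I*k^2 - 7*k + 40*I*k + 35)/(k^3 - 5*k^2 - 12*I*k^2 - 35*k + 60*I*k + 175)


(1) = (l - 6)/l
(2) = (h + 2)/(h + 4)
(3) = (9*u + 3)/(9*u^2 - 9*u - 10)
(4) = (9*z - 63)/(9*z^2 + 15*z - 14)
(5) = (k - I)/(k - 5*I)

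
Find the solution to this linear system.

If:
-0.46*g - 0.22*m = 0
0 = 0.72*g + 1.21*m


Then:
g = 0.00
m = 0.00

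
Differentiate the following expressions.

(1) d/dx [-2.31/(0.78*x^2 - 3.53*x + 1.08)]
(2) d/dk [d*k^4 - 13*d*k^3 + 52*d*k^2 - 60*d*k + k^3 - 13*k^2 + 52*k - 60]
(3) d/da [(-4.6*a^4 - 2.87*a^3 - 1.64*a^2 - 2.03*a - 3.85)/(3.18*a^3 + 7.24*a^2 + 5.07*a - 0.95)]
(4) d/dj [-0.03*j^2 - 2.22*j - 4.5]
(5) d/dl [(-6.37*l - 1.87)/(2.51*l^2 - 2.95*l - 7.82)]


(1) = (3.6036*x - 8.1543)/(0.78*x^2 - 3.53*x + 1.08)^2
(2) = 4*d*k^3 - 39*d*k^2 + 104*d*k - 60*d + 3*k^2 - 26*k + 52
(3) = (-14.628*a^6 - 66.608*a^5 - 85.5296*a^4 + 1.289*a^3 + 51.2909*a^2 + 58.864*a + 21.448)/(10.1124*a^6 + 46.0464*a^5 + 84.6628*a^4 + 67.3716*a^3 + 11.9489*a^2 - 9.633*a + 0.9025)
(4) = -0.06*j - 2.22
(5) = (15.9887*l^2 + 9.3874*l + 44.2969)/(6.3001*l^4 - 14.809*l^3 - 30.5539*l^2 + 46.138*l + 61.1524)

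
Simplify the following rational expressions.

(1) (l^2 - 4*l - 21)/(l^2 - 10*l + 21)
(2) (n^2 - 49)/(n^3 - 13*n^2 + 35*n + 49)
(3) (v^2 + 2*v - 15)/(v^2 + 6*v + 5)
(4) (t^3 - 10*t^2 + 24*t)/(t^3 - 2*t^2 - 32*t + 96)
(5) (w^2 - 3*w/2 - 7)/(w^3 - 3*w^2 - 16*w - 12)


(1) = (l + 3)/(l - 3)
(2) = (n + 7)/(n^2 - 6*n - 7)
(3) = (v - 3)/(v + 1)
(4) = (t^2 - 6*t)/(t^2 + 2*t - 24)
(5) = (2*w - 7)/(2*w^2 - 10*w - 12)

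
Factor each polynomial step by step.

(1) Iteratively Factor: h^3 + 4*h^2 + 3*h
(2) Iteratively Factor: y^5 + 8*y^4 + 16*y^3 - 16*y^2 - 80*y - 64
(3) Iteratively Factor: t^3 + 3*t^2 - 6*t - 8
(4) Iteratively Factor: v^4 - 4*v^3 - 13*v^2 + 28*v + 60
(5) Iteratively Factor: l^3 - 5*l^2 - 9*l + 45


(1) = (h + 1)*(h^2 + 3*h) = (h + 1)*(h + 3)*(h)
(2) = (y + 2)*(y^4 + 6*y^3 + 4*y^2 - 24*y - 32) = (y + 2)^2*(y^3 + 4*y^2 - 4*y - 16) = (y - 2)*(y + 2)^2*(y^2 + 6*y + 8) = (y - 2)*(y + 2)^2*(y + 4)*(y + 2)
(3) = (t + 1)*(t^2 + 2*t - 8) = (t + 1)*(t + 4)*(t - 2)
(4) = (v - 5)*(v^3 + v^2 - 8*v - 12) = (v - 5)*(v + 2)*(v^2 - v - 6) = (v - 5)*(v + 2)^2*(v - 3)
(5) = (l - 5)*(l^2 - 9) = (l - 5)*(l - 3)*(l + 3)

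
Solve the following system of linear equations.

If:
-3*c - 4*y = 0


Then:
c = -4*y/3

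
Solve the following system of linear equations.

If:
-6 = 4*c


Then:
c = -3/2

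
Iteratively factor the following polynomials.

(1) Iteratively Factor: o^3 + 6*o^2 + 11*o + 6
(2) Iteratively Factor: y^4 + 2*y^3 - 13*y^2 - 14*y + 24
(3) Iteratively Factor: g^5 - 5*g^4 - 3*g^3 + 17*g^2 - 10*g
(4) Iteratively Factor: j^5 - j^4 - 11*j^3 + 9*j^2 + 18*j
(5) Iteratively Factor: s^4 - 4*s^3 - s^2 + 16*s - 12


(1) = (o + 3)*(o^2 + 3*o + 2) = (o + 1)*(o + 3)*(o + 2)
(2) = (y + 4)*(y^3 - 2*y^2 - 5*y + 6) = (y + 2)*(y + 4)*(y^2 - 4*y + 3) = (y - 1)*(y + 2)*(y + 4)*(y - 3)
(3) = (g - 1)*(g^4 - 4*g^3 - 7*g^2 + 10*g) = (g - 1)^2*(g^3 - 3*g^2 - 10*g) = (g - 1)^2*(g + 2)*(g^2 - 5*g) = g*(g - 1)^2*(g + 2)*(g - 5)
(4) = (j)*(j^4 - j^3 - 11*j^2 + 9*j + 18) = j*(j + 1)*(j^3 - 2*j^2 - 9*j + 18) = j*(j - 3)*(j + 1)*(j^2 + j - 6) = j*(j - 3)*(j - 2)*(j + 1)*(j + 3)
(5) = (s - 3)*(s^3 - s^2 - 4*s + 4) = (s - 3)*(s - 2)*(s^2 + s - 2) = (s - 3)*(s - 2)*(s - 1)*(s + 2)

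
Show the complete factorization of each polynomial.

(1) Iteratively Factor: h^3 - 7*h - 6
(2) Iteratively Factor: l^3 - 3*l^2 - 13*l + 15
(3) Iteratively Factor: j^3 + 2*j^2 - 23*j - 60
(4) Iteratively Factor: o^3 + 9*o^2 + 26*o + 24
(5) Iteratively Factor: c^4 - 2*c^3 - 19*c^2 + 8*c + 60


(1) = (h + 2)*(h^2 - 2*h - 3) = (h + 1)*(h + 2)*(h - 3)
(2) = (l - 5)*(l^2 + 2*l - 3) = (l - 5)*(l - 1)*(l + 3)
(3) = (j + 3)*(j^2 - j - 20) = (j - 5)*(j + 3)*(j + 4)
(4) = (o + 3)*(o^2 + 6*o + 8) = (o + 2)*(o + 3)*(o + 4)
(5) = (c - 5)*(c^3 + 3*c^2 - 4*c - 12) = (c - 5)*(c - 2)*(c^2 + 5*c + 6) = (c - 5)*(c - 2)*(c + 3)*(c + 2)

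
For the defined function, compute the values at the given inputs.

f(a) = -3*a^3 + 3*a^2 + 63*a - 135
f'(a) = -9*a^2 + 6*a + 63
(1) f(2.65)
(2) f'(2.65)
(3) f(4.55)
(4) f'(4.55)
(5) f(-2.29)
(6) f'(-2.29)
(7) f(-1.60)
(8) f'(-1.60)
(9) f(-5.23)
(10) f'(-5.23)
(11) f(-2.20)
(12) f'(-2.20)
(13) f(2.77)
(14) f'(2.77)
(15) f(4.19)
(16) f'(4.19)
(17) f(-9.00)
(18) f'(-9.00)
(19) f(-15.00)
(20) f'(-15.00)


(1) = -2.81
(2) = 15.70
(3) = -68.83
(4) = -96.02
(5) = -227.51
(6) = 2.06
(7) = -215.83
(8) = 30.36
(9) = 46.74
(10) = -214.56
(11) = -227.14
(12) = 6.24
(13) = -1.23
(14) = 10.56
(15) = -39.04
(16) = -69.86
(17) = 1728.00
(18) = -720.00
(19) = 9720.00
(20) = -2052.00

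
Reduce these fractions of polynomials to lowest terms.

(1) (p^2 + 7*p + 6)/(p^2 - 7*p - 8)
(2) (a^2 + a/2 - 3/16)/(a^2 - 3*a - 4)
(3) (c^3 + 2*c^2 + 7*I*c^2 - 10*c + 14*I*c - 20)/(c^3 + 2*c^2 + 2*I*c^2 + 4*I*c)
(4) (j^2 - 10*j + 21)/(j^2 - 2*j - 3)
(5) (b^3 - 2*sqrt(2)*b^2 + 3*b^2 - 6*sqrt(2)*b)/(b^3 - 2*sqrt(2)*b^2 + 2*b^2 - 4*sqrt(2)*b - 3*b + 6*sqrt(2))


(1) = (p + 6)/(p - 8)
(2) = (16*a^2 + 8*a - 3)/(16*a^2 - 48*a - 64)
(3) = (c + 5*I)/c
(4) = (j - 7)/(j + 1)
(5) = b/(b - 1)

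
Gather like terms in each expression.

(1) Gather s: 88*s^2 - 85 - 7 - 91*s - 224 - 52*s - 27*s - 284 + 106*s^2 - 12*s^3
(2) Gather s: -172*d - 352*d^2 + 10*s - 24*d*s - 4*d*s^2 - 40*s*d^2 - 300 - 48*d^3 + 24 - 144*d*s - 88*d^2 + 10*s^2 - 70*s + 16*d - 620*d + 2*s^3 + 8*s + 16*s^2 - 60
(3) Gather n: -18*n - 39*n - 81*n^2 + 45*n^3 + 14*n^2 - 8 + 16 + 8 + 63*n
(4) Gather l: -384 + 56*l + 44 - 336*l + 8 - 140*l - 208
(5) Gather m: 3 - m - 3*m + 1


(1) = -12*s^3 + 194*s^2 - 170*s - 600
(2) = -48*d^3 - 440*d^2 - 776*d + 2*s^3 + s^2*(26 - 4*d) + s*(-40*d^2 - 168*d - 52) - 336
(3) = 45*n^3 - 67*n^2 + 6*n + 16
(4) = -420*l - 540
(5) = 4 - 4*m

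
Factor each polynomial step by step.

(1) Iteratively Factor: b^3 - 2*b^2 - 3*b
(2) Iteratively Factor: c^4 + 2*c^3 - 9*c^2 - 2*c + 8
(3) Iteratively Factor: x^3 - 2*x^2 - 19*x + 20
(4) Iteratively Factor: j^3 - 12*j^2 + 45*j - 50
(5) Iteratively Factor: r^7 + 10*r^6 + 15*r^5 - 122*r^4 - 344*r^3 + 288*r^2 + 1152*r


(1) = (b + 1)*(b^2 - 3*b) = b*(b + 1)*(b - 3)
(2) = (c - 1)*(c^3 + 3*c^2 - 6*c - 8) = (c - 1)*(c + 1)*(c^2 + 2*c - 8) = (c - 2)*(c - 1)*(c + 1)*(c + 4)
(3) = (x - 5)*(x^2 + 3*x - 4) = (x - 5)*(x - 1)*(x + 4)
(4) = (j - 2)*(j^2 - 10*j + 25) = (j - 5)*(j - 2)*(j - 5)
(5) = (r + 4)*(r^6 + 6*r^5 - 9*r^4 - 86*r^3 + 288*r) = (r + 4)^2*(r^5 + 2*r^4 - 17*r^3 - 18*r^2 + 72*r) = (r - 2)*(r + 4)^2*(r^4 + 4*r^3 - 9*r^2 - 36*r) = r*(r - 2)*(r + 4)^2*(r^3 + 4*r^2 - 9*r - 36) = r*(r - 2)*(r + 4)^3*(r^2 - 9) = r*(r - 3)*(r - 2)*(r + 4)^3*(r + 3)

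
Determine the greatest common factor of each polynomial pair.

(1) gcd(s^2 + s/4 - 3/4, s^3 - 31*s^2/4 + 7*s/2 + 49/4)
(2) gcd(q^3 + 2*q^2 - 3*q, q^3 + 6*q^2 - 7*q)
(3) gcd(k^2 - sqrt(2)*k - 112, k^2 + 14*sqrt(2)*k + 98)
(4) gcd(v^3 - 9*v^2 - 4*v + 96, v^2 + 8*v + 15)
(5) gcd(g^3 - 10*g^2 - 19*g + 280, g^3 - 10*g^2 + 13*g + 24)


(1) = s + 1
(2) = gcd(q*(q - 1)*(q + 3), q*(q - 1)*(q + 7)) = q^2 - q
(3) = gcd((k - 8*sqrt(2))*(k + 7*sqrt(2)), (k + 7*sqrt(2))^2) = k + 7*sqrt(2)
(4) = v + 3
(5) = g - 8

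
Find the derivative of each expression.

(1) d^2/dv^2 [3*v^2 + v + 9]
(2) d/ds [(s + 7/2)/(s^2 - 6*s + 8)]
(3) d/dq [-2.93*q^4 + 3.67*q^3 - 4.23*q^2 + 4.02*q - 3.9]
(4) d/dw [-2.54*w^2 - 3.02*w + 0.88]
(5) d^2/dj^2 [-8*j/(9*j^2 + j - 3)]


(1) = 6
(2) = (s^2 - 6*s - (s - 3)*(2*s + 7) + 8)/(s^2 - 6*s + 8)^2
(3) = -11.72*q^3 + 11.01*q^2 - 8.46*q + 4.02
(4) = -5.08*w - 3.02
(5) = 16*(-j*(18*j + 1)^2 + (27*j + 1)*(9*j^2 + j - 3))/(9*j^2 + j - 3)^3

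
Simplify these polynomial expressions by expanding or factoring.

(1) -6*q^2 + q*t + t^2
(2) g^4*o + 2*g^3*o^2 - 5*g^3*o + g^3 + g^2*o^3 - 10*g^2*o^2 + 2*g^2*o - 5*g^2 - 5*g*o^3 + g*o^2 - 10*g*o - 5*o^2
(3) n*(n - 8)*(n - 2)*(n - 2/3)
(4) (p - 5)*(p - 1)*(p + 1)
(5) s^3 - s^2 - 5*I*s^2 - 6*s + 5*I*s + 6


(1) = (-2*q + t)*(3*q + t)
(2) = (g - 5)*(g + o)^2*(g*o + 1)
(3) = n^4 - 32*n^3/3 + 68*n^2/3 - 32*n/3
(4) = p^3 - 5*p^2 - p + 5
(5) = (s - 1)*(s - 3*I)*(s - 2*I)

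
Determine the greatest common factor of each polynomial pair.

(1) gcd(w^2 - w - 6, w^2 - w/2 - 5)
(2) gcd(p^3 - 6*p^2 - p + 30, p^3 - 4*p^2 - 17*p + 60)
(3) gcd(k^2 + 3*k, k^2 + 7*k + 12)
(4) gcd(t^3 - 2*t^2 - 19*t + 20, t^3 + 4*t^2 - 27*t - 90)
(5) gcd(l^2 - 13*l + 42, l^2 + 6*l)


(1) = gcd((w - 3)*(w + 2), (w - 5/2)*(w + 2)) = w + 2
(2) = p^2 - 8*p + 15
(3) = gcd(k*(k + 3), (k + 3)*(k + 4)) = k + 3
(4) = t - 5
(5) = 1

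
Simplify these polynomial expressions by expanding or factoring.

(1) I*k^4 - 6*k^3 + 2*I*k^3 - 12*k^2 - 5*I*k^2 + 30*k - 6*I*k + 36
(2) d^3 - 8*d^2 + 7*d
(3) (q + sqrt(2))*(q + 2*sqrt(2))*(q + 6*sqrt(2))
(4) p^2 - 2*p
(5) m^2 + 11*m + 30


(1) = (k - 2)*(k + 3)*(k + 6*I)*(I*k + I)
(2) = d*(d - 7)*(d - 1)
(3) = q^3 + 9*sqrt(2)*q^2 + 40*q + 24*sqrt(2)
(4) = p*(p - 2)
(5) = (m + 5)*(m + 6)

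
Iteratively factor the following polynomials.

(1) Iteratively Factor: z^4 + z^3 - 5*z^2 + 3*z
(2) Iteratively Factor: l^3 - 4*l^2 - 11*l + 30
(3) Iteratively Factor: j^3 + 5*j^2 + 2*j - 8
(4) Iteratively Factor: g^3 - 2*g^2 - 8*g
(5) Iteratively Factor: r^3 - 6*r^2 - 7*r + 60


(1) = (z)*(z^3 + z^2 - 5*z + 3) = z*(z - 1)*(z^2 + 2*z - 3) = z*(z - 1)^2*(z + 3)
(2) = (l - 2)*(l^2 - 2*l - 15) = (l - 2)*(l + 3)*(l - 5)
(3) = (j - 1)*(j^2 + 6*j + 8) = (j - 1)*(j + 4)*(j + 2)
(4) = (g)*(g^2 - 2*g - 8) = g*(g + 2)*(g - 4)
(5) = (r - 4)*(r^2 - 2*r - 15) = (r - 5)*(r - 4)*(r + 3)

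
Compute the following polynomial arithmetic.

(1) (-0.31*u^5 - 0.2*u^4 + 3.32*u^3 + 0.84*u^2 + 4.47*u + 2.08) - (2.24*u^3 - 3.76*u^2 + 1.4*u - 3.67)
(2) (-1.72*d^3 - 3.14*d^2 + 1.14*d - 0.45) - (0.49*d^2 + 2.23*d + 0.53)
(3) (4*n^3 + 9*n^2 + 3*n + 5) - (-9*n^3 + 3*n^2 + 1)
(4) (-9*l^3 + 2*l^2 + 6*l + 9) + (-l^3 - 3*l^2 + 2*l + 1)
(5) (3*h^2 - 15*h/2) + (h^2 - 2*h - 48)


(1) = -0.31*u^5 - 0.2*u^4 + 1.08*u^3 + 4.6*u^2 + 3.07*u + 5.75
(2) = -1.72*d^3 - 3.63*d^2 - 1.09*d - 0.98
(3) = 13*n^3 + 6*n^2 + 3*n + 4
(4) = -10*l^3 - l^2 + 8*l + 10
(5) = 4*h^2 - 19*h/2 - 48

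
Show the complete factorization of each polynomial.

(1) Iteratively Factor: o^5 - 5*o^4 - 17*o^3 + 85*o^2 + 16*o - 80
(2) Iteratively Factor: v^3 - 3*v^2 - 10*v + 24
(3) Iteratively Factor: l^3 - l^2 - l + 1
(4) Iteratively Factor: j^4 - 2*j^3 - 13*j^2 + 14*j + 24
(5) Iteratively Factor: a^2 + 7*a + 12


(1) = (o - 5)*(o^4 - 17*o^2 + 16) = (o - 5)*(o - 4)*(o^3 + 4*o^2 - o - 4) = (o - 5)*(o - 4)*(o - 1)*(o^2 + 5*o + 4) = (o - 5)*(o - 4)*(o - 1)*(o + 4)*(o + 1)
(2) = (v - 2)*(v^2 - v - 12) = (v - 4)*(v - 2)*(v + 3)
(3) = (l + 1)*(l^2 - 2*l + 1) = (l - 1)*(l + 1)*(l - 1)
(4) = (j - 4)*(j^3 + 2*j^2 - 5*j - 6) = (j - 4)*(j + 3)*(j^2 - j - 2) = (j - 4)*(j + 1)*(j + 3)*(j - 2)
(5) = (a + 3)*(a + 4)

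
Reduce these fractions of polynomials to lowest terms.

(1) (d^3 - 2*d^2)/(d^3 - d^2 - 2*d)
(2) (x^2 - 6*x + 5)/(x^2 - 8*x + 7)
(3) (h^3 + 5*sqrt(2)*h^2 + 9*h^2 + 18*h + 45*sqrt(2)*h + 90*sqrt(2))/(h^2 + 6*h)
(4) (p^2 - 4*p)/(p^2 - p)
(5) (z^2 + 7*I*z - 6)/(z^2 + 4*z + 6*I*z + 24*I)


(1) = d/(d + 1)
(2) = (x - 5)/(x - 7)
(3) = (h^2 + h*(3 + 5*sqrt(2)) + 15*sqrt(2))/h
(4) = (p - 4)/(p - 1)
(5) = (z + I)/(z + 4)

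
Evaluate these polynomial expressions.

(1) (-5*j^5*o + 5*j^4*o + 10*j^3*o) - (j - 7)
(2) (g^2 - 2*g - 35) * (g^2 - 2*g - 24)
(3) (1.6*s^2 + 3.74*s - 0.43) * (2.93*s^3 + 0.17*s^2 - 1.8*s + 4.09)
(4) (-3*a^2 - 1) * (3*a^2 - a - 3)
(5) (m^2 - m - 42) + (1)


(1) = -5*j^5*o + 5*j^4*o + 10*j^3*o - j + 7
(2) = g^4 - 4*g^3 - 55*g^2 + 118*g + 840
(3) = 4.688*s^5 + 11.2302*s^4 - 3.5041*s^3 - 0.2611*s^2 + 16.0706*s - 1.7587
(4) = -9*a^4 + 3*a^3 + 6*a^2 + a + 3
(5) = m^2 - m - 41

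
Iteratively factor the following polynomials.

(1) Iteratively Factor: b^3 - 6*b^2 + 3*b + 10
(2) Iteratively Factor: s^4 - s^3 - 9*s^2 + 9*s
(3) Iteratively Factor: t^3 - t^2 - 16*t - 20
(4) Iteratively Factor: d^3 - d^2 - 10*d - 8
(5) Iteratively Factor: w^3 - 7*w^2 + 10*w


(1) = (b - 5)*(b^2 - b - 2) = (b - 5)*(b + 1)*(b - 2)
(2) = (s + 3)*(s^3 - 4*s^2 + 3*s) = s*(s + 3)*(s^2 - 4*s + 3) = s*(s - 1)*(s + 3)*(s - 3)
(3) = (t - 5)*(t^2 + 4*t + 4) = (t - 5)*(t + 2)*(t + 2)
(4) = (d - 4)*(d^2 + 3*d + 2) = (d - 4)*(d + 2)*(d + 1)
(5) = (w - 5)*(w^2 - 2*w) = w*(w - 5)*(w - 2)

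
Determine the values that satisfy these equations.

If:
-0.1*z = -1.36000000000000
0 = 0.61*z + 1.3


Then:
No Solution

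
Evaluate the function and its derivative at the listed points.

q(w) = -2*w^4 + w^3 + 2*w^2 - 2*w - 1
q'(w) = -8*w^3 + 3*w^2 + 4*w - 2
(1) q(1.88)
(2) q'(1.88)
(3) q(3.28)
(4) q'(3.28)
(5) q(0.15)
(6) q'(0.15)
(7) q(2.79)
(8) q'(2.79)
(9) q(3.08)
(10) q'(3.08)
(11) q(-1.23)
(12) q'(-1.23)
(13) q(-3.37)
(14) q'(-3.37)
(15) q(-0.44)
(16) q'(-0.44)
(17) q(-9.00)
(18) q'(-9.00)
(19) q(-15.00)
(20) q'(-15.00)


(1) = -16.03
(2) = -37.03
(3) = -182.24
(4) = -238.91
(5) = -1.25
(6) = -1.36
(7) = -90.48
(8) = -141.23
(9) = -138.95
(10) = -194.97
(11) = -1.95
(12) = 12.51
(13) = -267.78
(14) = 324.77
(15) = 0.11
(16) = -2.50
(17) = -13672.00
(18) = 6037.00
(19) = -104146.00
(20) = 27613.00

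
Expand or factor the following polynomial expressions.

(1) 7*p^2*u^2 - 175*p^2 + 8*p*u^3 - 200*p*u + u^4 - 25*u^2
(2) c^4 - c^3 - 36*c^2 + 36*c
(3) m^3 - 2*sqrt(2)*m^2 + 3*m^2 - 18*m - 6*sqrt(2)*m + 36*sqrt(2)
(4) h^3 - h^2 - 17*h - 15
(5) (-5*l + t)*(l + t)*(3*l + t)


(1) = (p + u)*(7*p + u)*(u - 5)*(u + 5)
(2) = c*(c - 6)*(c - 1)*(c + 6)
(3) = (m - 3)*(m + 6)*(m - 2*sqrt(2))
(4) = (h - 5)*(h + 1)*(h + 3)
(5) = -15*l^3 - 17*l^2*t - l*t^2 + t^3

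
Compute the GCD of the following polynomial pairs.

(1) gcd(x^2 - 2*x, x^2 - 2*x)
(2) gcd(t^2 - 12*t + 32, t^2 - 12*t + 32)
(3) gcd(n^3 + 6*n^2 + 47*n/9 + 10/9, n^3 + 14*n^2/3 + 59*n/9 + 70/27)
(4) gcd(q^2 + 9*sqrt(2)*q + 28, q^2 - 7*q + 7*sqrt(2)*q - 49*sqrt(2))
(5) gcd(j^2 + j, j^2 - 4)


(1) = x^2 - 2*x
(2) = gcd((t - 8)*(t - 4), (t - 8)*(t - 4)) = t^2 - 12*t + 32
(3) = gcd((n + 1/3)*(n + 2/3)*(n + 5), (n + 2/3)*(n + 5/3)*(n + 7/3)) = n + 2/3
(4) = gcd((q + 2*sqrt(2))*(q + 7*sqrt(2)), (q - 7)*(q + 7*sqrt(2))) = q + 7*sqrt(2)
(5) = 1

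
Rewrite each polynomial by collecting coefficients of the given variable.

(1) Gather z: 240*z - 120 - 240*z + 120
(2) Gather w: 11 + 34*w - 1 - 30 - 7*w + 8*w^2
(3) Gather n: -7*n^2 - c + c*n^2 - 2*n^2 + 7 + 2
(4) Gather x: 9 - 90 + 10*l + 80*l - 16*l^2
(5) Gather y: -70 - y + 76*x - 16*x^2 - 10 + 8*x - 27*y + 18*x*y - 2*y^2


(1) = 0
(2) = 8*w^2 + 27*w - 20
(3) = -c + n^2*(c - 9) + 9
(4) = -16*l^2 + 90*l - 81
(5) = -16*x^2 + 84*x - 2*y^2 + y*(18*x - 28) - 80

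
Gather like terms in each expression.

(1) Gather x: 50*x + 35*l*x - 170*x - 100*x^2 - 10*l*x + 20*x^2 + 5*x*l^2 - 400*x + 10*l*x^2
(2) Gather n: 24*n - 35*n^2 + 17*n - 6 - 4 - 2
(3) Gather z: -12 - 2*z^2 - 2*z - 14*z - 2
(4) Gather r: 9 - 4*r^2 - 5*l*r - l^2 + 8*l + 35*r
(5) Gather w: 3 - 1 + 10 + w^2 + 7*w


(1) = x^2*(10*l - 80) + x*(5*l^2 + 25*l - 520)
(2) = -35*n^2 + 41*n - 12
(3) = -2*z^2 - 16*z - 14
(4) = -l^2 + 8*l - 4*r^2 + r*(35 - 5*l) + 9
(5) = w^2 + 7*w + 12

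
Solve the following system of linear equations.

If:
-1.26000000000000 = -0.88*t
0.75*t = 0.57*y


Then:
t = 1.43
y = 1.88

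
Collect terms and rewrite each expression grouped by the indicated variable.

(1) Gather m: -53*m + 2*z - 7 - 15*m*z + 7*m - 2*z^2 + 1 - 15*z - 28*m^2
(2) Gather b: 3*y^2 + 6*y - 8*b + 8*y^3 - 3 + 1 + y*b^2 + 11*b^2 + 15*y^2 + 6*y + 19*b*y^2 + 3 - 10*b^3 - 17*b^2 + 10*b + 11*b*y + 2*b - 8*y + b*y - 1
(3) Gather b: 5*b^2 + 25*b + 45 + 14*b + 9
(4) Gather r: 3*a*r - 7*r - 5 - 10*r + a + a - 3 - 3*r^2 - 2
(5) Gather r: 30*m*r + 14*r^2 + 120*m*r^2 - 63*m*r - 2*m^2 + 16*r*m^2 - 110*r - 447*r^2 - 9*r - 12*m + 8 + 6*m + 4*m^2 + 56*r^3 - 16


(1) = -28*m^2 + m*(-15*z - 46) - 2*z^2 - 13*z - 6
(2) = -10*b^3 + b^2*(y - 6) + b*(19*y^2 + 12*y + 4) + 8*y^3 + 18*y^2 + 4*y
(3) = 5*b^2 + 39*b + 54
(4) = 2*a - 3*r^2 + r*(3*a - 17) - 10
(5) = 2*m^2 - 6*m + 56*r^3 + r^2*(120*m - 433) + r*(16*m^2 - 33*m - 119) - 8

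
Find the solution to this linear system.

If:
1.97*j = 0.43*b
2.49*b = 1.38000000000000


Then:
b = 0.55
j = 0.12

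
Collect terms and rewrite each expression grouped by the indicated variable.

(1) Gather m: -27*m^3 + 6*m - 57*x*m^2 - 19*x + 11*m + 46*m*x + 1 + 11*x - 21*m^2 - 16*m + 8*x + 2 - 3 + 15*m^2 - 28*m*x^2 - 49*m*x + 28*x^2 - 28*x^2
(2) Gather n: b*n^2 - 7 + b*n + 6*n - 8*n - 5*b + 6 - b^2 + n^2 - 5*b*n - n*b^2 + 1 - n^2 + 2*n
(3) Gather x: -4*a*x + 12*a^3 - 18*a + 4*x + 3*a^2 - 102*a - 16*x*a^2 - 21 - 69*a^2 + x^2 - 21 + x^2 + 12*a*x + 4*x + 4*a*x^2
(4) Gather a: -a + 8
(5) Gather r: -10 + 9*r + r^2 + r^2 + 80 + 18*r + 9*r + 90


(1) = -27*m^3 + m^2*(-57*x - 6) + m*(-28*x^2 - 3*x + 1)
(2) = -b^2 + b*n^2 - 5*b + n*(-b^2 - 4*b)
(3) = 12*a^3 - 66*a^2 - 120*a + x^2*(4*a + 2) + x*(-16*a^2 + 8*a + 8) - 42
(4) = 8 - a
(5) = 2*r^2 + 36*r + 160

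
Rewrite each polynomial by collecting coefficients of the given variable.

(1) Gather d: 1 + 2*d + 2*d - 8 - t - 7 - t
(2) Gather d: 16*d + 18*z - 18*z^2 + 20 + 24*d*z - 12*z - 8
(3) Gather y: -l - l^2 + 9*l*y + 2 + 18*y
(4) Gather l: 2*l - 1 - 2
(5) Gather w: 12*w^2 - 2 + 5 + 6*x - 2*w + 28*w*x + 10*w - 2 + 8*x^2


(1) = 4*d - 2*t - 14
(2) = d*(24*z + 16) - 18*z^2 + 6*z + 12
(3) = -l^2 - l + y*(9*l + 18) + 2
(4) = 2*l - 3
(5) = 12*w^2 + w*(28*x + 8) + 8*x^2 + 6*x + 1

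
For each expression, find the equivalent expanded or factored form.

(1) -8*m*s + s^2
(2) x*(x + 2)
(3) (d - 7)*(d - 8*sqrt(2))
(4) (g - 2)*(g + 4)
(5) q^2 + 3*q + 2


(1) = s*(-8*m + s)
(2) = x^2 + 2*x
(3) = d^2 - 8*sqrt(2)*d - 7*d + 56*sqrt(2)
(4) = g^2 + 2*g - 8
(5) = (q + 1)*(q + 2)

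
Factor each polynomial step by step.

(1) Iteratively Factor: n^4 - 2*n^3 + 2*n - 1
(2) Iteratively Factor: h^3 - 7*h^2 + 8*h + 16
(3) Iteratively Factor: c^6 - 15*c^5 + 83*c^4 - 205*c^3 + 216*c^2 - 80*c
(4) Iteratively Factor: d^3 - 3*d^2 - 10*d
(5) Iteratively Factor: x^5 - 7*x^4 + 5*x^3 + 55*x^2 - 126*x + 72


(1) = (n - 1)*(n^3 - n^2 - n + 1) = (n - 1)^2*(n^2 - 1) = (n - 1)^2*(n + 1)*(n - 1)
(2) = (h + 1)*(h^2 - 8*h + 16) = (h - 4)*(h + 1)*(h - 4)
(3) = (c)*(c^5 - 15*c^4 + 83*c^3 - 205*c^2 + 216*c - 80) = c*(c - 1)*(c^4 - 14*c^3 + 69*c^2 - 136*c + 80) = c*(c - 1)^2*(c^3 - 13*c^2 + 56*c - 80) = c*(c - 5)*(c - 1)^2*(c^2 - 8*c + 16) = c*(c - 5)*(c - 4)*(c - 1)^2*(c - 4)
(4) = (d)*(d^2 - 3*d - 10) = d*(d - 5)*(d + 2)
(5) = (x - 3)*(x^4 - 4*x^3 - 7*x^2 + 34*x - 24) = (x - 3)*(x - 2)*(x^3 - 2*x^2 - 11*x + 12) = (x - 4)*(x - 3)*(x - 2)*(x^2 + 2*x - 3) = (x - 4)*(x - 3)*(x - 2)*(x - 1)*(x + 3)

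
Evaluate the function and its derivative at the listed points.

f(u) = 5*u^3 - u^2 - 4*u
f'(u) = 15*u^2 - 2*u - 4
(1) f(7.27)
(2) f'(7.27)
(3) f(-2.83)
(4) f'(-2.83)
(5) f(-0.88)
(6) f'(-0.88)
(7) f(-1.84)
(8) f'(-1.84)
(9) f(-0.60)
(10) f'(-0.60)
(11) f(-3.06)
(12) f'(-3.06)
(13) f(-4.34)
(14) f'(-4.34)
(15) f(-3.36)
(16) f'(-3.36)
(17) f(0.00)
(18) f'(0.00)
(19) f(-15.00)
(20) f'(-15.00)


(1) = 1839.27
(2) = 774.25
(3) = -110.01
(4) = 121.79
(5) = -0.66
(6) = 9.38
(7) = -27.17
(8) = 50.46
(9) = 0.96
(10) = 2.60
(11) = -140.39
(12) = 142.57
(13) = -410.21
(14) = 287.21
(15) = -187.51
(16) = 172.06
(17) = 0.00
(18) = -4.00
(19) = -17040.00
(20) = 3401.00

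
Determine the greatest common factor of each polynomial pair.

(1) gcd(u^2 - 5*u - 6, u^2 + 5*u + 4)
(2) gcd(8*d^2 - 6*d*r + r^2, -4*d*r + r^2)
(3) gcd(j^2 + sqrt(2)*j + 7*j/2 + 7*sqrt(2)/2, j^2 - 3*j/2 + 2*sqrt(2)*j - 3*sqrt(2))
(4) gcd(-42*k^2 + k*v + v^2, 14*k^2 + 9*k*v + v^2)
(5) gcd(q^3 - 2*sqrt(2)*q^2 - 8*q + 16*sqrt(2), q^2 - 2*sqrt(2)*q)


(1) = gcd((u - 6)*(u + 1), (u + 1)*(u + 4)) = u + 1
(2) = -4*d + r
(3) = 1
(4) = gcd((-6*k + v)*(7*k + v), (2*k + v)*(7*k + v)) = 7*k + v
(5) = gcd((q - 2*sqrt(2))^2*(q + 2*sqrt(2)), q*(q - 2*sqrt(2))) = q - 2*sqrt(2)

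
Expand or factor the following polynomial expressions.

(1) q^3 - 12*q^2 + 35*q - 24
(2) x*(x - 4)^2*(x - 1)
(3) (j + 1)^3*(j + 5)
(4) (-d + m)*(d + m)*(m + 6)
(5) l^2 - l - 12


(1) = (q - 8)*(q - 3)*(q - 1)
(2) = x^4 - 9*x^3 + 24*x^2 - 16*x
(3) = j^4 + 8*j^3 + 18*j^2 + 16*j + 5
(4) = -d^2*m - 6*d^2 + m^3 + 6*m^2
(5) = (l - 4)*(l + 3)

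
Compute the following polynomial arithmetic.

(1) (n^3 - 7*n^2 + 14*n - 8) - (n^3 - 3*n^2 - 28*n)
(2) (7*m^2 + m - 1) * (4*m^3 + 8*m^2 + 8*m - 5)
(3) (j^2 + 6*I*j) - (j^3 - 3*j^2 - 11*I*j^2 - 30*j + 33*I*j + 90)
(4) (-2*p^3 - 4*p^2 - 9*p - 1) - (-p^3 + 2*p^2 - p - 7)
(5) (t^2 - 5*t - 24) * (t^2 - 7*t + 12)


(1) = -4*n^2 + 42*n - 8
(2) = 28*m^5 + 60*m^4 + 60*m^3 - 35*m^2 - 13*m + 5
(3) = -j^3 + 4*j^2 + 11*I*j^2 + 30*j - 27*I*j - 90
(4) = -p^3 - 6*p^2 - 8*p + 6
(5) = t^4 - 12*t^3 + 23*t^2 + 108*t - 288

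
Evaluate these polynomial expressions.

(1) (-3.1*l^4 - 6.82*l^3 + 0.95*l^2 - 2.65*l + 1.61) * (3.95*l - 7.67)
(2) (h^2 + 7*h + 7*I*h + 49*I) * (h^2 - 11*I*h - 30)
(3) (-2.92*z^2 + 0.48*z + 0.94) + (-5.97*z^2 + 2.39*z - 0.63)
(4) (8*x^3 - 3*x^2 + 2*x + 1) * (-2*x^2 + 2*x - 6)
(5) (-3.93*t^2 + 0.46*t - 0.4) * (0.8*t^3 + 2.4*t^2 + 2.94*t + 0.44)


(1) = -12.245*l^5 - 3.162*l^4 + 56.0619*l^3 - 17.754*l^2 + 26.685*l - 12.3487
(2) = h^4 + 7*h^3 - 4*I*h^3 + 47*h^2 - 28*I*h^2 + 329*h - 210*I*h - 1470*I
(3) = -8.89*z^2 + 2.87*z + 0.31
(4) = -16*x^5 + 22*x^4 - 58*x^3 + 20*x^2 - 10*x - 6
(5) = -3.144*t^5 - 9.064*t^4 - 10.7702*t^3 - 1.3368*t^2 - 0.9736*t - 0.176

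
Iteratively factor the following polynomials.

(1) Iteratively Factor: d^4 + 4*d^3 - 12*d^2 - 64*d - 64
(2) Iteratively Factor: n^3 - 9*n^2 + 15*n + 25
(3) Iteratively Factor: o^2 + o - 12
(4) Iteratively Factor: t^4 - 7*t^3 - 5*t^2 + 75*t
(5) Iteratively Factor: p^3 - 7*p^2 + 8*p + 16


(1) = (d + 4)*(d^3 - 12*d - 16) = (d + 2)*(d + 4)*(d^2 - 2*d - 8) = (d - 4)*(d + 2)*(d + 4)*(d + 2)
(2) = (n + 1)*(n^2 - 10*n + 25) = (n - 5)*(n + 1)*(n - 5)
(3) = (o + 4)*(o - 3)
(4) = (t)*(t^3 - 7*t^2 - 5*t + 75) = t*(t + 3)*(t^2 - 10*t + 25) = t*(t - 5)*(t + 3)*(t - 5)
(5) = (p - 4)*(p^2 - 3*p - 4) = (p - 4)^2*(p + 1)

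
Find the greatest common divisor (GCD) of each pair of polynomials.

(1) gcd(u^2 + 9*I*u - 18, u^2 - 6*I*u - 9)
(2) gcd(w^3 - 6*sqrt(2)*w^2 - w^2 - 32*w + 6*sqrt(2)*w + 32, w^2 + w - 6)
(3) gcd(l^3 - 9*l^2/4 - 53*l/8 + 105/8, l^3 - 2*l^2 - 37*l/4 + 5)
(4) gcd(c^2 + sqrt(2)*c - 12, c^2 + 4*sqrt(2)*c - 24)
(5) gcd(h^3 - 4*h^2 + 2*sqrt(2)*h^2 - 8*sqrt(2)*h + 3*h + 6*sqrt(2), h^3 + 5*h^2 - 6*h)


(1) = gcd((u + 3*I)*(u + 6*I), (u - 3*I)^2) = 1
(2) = 1
(3) = gcd((l - 3)*(l - 7/4)*(l + 5/2), (l - 4)*(l - 1/2)*(l + 5/2)) = l + 5/2
(4) = c - 2*sqrt(2)
(5) = h - 1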